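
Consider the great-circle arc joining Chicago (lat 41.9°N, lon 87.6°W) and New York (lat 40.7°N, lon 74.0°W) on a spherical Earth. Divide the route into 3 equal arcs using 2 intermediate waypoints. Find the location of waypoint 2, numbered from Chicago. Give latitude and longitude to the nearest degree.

Convert each endpoint to a unit vector on the sphere (x = cos φ cos λ, y = cos φ sin λ, z = sin φ).
The central angle between the endpoints is δ = arccos(p₁·p₂) ≈ 0.179 rad (10.3°).
Interpolate at f = 2/3 with slerp weights a = sin((1−f)δ)/sin δ ≈ 0.335, b = sin(fδ)/sin δ ≈ 0.669.
p = a·p₁ + b·p₂ ≈ (0.150, -0.736, 0.660); φ = arcsin(p_z) ≈ 41.28°, λ = atan2(p_y, p_x) ≈ -78.47°.

≈ lat 41°N, lon 78°W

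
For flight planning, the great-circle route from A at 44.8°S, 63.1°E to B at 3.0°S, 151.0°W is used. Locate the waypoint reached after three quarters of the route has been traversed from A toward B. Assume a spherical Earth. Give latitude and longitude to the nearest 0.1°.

≈ 29.7°S, 167.3°W

Convert each endpoint to a unit vector on the sphere (x = cos φ cos λ, y = cos φ sin λ, z = sin φ).
The central angle between the endpoints is δ = arccos(p₁·p₂) ≈ 2.153 rad (123.4°).
Interpolate at f = 3/4 with slerp weights a = sin((1−f)δ)/sin δ ≈ 0.614, b = sin(fδ)/sin δ ≈ 1.196.
p = a·p₁ + b·p₂ ≈ (-0.848, -0.191, -0.495); φ = arcsin(p_z) ≈ -29.67°, λ = atan2(p_y, p_x) ≈ -167.32°.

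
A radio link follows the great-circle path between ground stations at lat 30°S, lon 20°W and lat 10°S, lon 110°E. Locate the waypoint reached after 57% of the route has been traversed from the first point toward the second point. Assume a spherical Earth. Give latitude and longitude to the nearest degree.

≈ lat 38°S, lon 63°E

From cos δ = sin φ₁ sin φ₂ + cos φ₁ cos φ₂ cos Δλ, the central angle is δ ≈ 2.050 rad (117.5°).
Interpolate at f = 0.57 with slerp weights a = sin((1−f)δ)/sin δ ≈ 0.870, b = sin(fδ)/sin δ ≈ 1.037.
p = a·p₁ + b·p₂ ≈ (0.359, 0.702, -0.615); φ = arcsin(p_z) ≈ -37.96°, λ = atan2(p_y, p_x) ≈ 62.95°.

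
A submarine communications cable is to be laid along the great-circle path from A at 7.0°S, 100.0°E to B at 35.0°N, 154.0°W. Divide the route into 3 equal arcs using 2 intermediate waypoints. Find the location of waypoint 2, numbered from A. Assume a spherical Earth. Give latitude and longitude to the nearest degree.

≈ 30°N, 164°E

Convert each endpoint to a unit vector on the sphere (x = cos φ cos λ, y = cos φ sin λ, z = sin φ).
The central angle between the endpoints is δ = arccos(p₁·p₂) ≈ 1.869 rad (107.1°).
Interpolate at f = 2/3 with slerp weights a = sin((1−f)δ)/sin δ ≈ 0.611, b = sin(fδ)/sin δ ≈ 0.992.
p = a·p₁ + b·p₂ ≈ (-0.835, 0.241, 0.494); φ = arcsin(p_z) ≈ 29.63°, λ = atan2(p_y, p_x) ≈ 163.93°.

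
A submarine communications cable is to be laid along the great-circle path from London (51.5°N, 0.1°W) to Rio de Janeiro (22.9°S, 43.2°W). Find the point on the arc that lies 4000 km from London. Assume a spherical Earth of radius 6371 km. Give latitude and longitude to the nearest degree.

Write both endpoints as unit vectors p₁, p₂ with components (cos φ cos λ, cos φ sin λ, sin φ).
The central angle between the endpoints is δ = arccos(p₁·p₂) ≈ 1.456 rad (83.4°). The total great-circle distance is δ·R ≈ 1.456 × 6371 ≈ 9279 km, so the target fraction is f = 4000/9279 ≈ 0.431.
Interpolate at f ≈ 0.431 with slerp weights a = sin((1−f)δ)/sin δ ≈ 0.742, b = sin(fδ)/sin δ ≈ 0.591.
p = a·p₁ + b·p₂ ≈ (0.859, -0.374, 0.350); φ = arcsin(p_z) ≈ 20.51°, λ = atan2(p_y, p_x) ≈ -23.51°.

≈ 21°N, 24°W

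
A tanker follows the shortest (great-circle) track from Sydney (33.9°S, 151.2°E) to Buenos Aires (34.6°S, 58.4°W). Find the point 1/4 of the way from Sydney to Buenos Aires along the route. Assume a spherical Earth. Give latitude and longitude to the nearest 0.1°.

≈ (56.6°S, 171.3°E)

Write both endpoints as unit vectors p₁, p₂ with components (cos φ cos λ, cos φ sin λ, sin φ).
The central angle between the endpoints is δ = arccos(p₁·p₂) ≈ 1.852 rad (106.1°).
Interpolate at f = 1/4 with slerp weights a = sin((1−f)δ)/sin δ ≈ 1.024, b = sin(fδ)/sin δ ≈ 0.465.
p = a·p₁ + b·p₂ ≈ (-0.544, 0.083, -0.835); φ = arcsin(p_z) ≈ -56.60°, λ = atan2(p_y, p_x) ≈ 171.28°.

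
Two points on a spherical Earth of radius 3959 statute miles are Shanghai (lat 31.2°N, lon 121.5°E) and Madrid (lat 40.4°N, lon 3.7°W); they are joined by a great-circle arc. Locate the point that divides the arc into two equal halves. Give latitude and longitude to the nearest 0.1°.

Convert each endpoint to a unit vector on the sphere (x = cos φ cos λ, y = cos φ sin λ, z = sin φ).
The central angle between the endpoints is δ = arccos(p₁·p₂) ≈ 1.611 rad (92.3°).
Interpolate at f = 1/2 with slerp weights a = sin((1−f)δ)/sin δ ≈ 0.722, b = sin(fδ)/sin δ ≈ 0.722.
p = a·p₁ + b·p₂ ≈ (0.226, 0.491, 0.841); φ = arcsin(p_z) ≈ 57.30°, λ = atan2(p_y, p_x) ≈ 65.29°.

≈ lat 57.3°N, lon 65.3°E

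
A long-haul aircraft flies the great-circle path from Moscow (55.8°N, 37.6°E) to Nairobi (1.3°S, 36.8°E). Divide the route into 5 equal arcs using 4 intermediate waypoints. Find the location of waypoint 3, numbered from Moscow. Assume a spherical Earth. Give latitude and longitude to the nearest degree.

Convert each endpoint to a unit vector on the sphere (x = cos φ cos λ, y = cos φ sin λ, z = sin φ).
The central angle between the endpoints is δ = arccos(p₁·p₂) ≈ 0.997 rad (57.1°).
Interpolate at f = 3/5 with slerp weights a = sin((1−f)δ)/sin δ ≈ 0.462, b = sin(fδ)/sin δ ≈ 0.670.
p = a·p₁ + b·p₂ ≈ (0.743, 0.560, 0.367); φ = arcsin(p_z) ≈ 21.54°, λ = atan2(p_y, p_x) ≈ 37.02°.

≈ 22°N, 37°E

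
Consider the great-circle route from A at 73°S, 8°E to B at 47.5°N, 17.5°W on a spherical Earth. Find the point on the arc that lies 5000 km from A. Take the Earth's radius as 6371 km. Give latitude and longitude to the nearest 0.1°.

≈ 28.8°S, 8.0°W

From cos δ = sin φ₁ sin φ₂ + cos φ₁ cos φ₂ cos Δλ, the central angle is δ ≈ 2.126 rad (121.8°). The total great-circle distance is δ·R ≈ 2.126 × 6371 ≈ 13542 km, so the target fraction is f = 5000/13542 ≈ 0.369.
Interpolate at f ≈ 0.369 with slerp weights a = sin((1−f)δ)/sin δ ≈ 1.145, b = sin(fδ)/sin δ ≈ 0.831.
p = a·p₁ + b·p₂ ≈ (0.867, -0.122, -0.482); φ = arcsin(p_z) ≈ -28.85°, λ = atan2(p_y, p_x) ≈ -8.03°.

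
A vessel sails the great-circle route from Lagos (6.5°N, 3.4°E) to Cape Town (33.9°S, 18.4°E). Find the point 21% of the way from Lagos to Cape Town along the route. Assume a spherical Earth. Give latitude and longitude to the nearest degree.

Convert each endpoint to a unit vector on the sphere (x = cos φ cos λ, y = cos φ sin λ, z = sin φ).
The central angle between the endpoints is δ = arccos(p₁·p₂) ≈ 0.747 rad (42.8°).
Interpolate at f = 0.21 with slerp weights a = sin((1−f)δ)/sin δ ≈ 0.819, b = sin(fδ)/sin δ ≈ 0.230.
p = a·p₁ + b·p₂ ≈ (0.993, 0.109, -0.036); φ = arcsin(p_z) ≈ -2.04°, λ = atan2(p_y, p_x) ≈ 6.23°.

≈ (2°S, 6°E)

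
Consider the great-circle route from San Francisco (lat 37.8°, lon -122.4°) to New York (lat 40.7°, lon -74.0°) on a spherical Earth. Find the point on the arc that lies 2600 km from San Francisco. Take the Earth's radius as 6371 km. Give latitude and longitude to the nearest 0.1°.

Write both endpoints as unit vectors p₁, p₂ with components (cos φ cos λ, cos φ sin λ, sin φ).
The central angle between the endpoints is δ = arccos(p₁·p₂) ≈ 0.648 rad (37.1°). The total great-circle distance is δ·R ≈ 0.648 × 6371 ≈ 4127 km, so the target fraction is f = 2600/4127 ≈ 0.630.
Interpolate at f ≈ 0.630 with slerp weights a = sin((1−f)δ)/sin δ ≈ 0.393, b = sin(fδ)/sin δ ≈ 0.658.
p = a·p₁ + b·p₂ ≈ (-0.029, -0.742, 0.670); φ = arcsin(p_z) ≈ 42.07°, λ = atan2(p_y, p_x) ≈ -92.25°.

≈ lat 42.1°, lon -92.3°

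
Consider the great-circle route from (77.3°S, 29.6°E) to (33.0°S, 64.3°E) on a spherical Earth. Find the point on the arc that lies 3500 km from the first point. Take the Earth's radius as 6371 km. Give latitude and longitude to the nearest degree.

≈ (48°S, 60°E)

The haversine formula gives a central angle δ ≈ 0.819 rad (46.9°) between the endpoints. The total great-circle distance is δ·R ≈ 0.819 × 6371 ≈ 5218 km, so the target fraction is f = 3500/5218 ≈ 0.671.
Interpolate at f ≈ 0.671 with slerp weights a = sin((1−f)δ)/sin δ ≈ 0.365, b = sin(fδ)/sin δ ≈ 0.715.
p = a·p₁ + b·p₂ ≈ (0.330, 0.580, -0.745); φ = arcsin(p_z) ≈ -48.17°, λ = atan2(p_y, p_x) ≈ 60.38°.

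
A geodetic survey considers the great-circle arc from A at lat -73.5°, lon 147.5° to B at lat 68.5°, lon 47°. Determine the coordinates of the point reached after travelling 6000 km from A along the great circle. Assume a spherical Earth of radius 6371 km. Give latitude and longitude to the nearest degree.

≈ lat -27°, lon 95°

Convert each endpoint to a unit vector on the sphere (x = cos φ cos λ, y = cos φ sin λ, z = sin φ).
The central angle between the endpoints is δ = arccos(p₁·p₂) ≈ 2.717 rad (155.7°). The total great-circle distance is δ·R ≈ 2.717 × 6371 ≈ 17308 km, so the target fraction is f = 6000/17308 ≈ 0.347.
Interpolate at f ≈ 0.347 with slerp weights a = sin((1−f)δ)/sin δ ≈ 2.375, b = sin(fδ)/sin δ ≈ 1.961.
p = a·p₁ + b·p₂ ≈ (-0.079, 0.888, -0.453); φ = arcsin(p_z) ≈ -26.91°, λ = atan2(p_y, p_x) ≈ 95.06°.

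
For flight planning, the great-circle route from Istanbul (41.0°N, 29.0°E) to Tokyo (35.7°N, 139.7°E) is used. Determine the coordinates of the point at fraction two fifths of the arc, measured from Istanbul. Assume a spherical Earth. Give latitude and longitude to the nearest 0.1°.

≈ 54.2°N, 73.6°E

Convert each endpoint to a unit vector on the sphere (x = cos φ cos λ, y = cos φ sin λ, z = sin φ).
The central angle between the endpoints is δ = arccos(p₁·p₂) ≈ 1.404 rad (80.4°).
Interpolate at f = 2/5 with slerp weights a = sin((1−f)δ)/sin δ ≈ 0.757, b = sin(fδ)/sin δ ≈ 0.540.
p = a·p₁ + b·p₂ ≈ (0.165, 0.560, 0.812); φ = arcsin(p_z) ≈ 54.25°, λ = atan2(p_y, p_x) ≈ 73.59°.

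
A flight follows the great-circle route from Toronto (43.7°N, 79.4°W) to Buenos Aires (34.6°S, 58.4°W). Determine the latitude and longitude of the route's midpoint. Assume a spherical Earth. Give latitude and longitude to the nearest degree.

Convert each endpoint to a unit vector on the sphere (x = cos φ cos λ, y = cos φ sin λ, z = sin φ).
The central angle between the endpoints is δ = arccos(p₁·p₂) ≈ 1.407 rad (80.6°).
Interpolate at f = 1/2 with slerp weights a = sin((1−f)δ)/sin δ ≈ 0.656, b = sin(fδ)/sin δ ≈ 0.656.
p = a·p₁ + b·p₂ ≈ (0.370, -0.926, 0.081); φ = arcsin(p_z) ≈ 4.63°, λ = atan2(p_y, p_x) ≈ -68.21°.

≈ 5°N, 68°W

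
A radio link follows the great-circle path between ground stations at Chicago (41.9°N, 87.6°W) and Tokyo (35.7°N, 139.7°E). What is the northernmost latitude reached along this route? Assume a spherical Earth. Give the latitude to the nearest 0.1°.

≈ 63.6°N

The great circle lies in the plane with unit normal n̂ = (p₁ × p₂)/|p₁ × p₂|.
Here n̂_z ≈ -0.444; the vertex latitude is φ_max = arccos|n̂_z| ≈ 63.6°.
Check via Clairaut: cos φ_max = |cos φ₁| · sin C = cos(41.9°)·sin(36.7°) ≈ 0.444, again giving ≈ 63.6°.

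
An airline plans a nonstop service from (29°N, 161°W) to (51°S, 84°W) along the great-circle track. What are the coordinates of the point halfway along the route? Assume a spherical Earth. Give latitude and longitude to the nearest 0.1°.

≈ (13.8°S, 129.9°W)

From cos δ = sin φ₁ sin φ₂ + cos φ₁ cos φ₂ cos Δλ, the central angle is δ ≈ 1.827 rad (104.7°).
Interpolate at f = 1/2 with slerp weights a = sin((1−f)δ)/sin δ ≈ 0.818, b = sin(fδ)/sin δ ≈ 0.818.
p = a·p₁ + b·p₂ ≈ (-0.623, -0.745, -0.239); φ = arcsin(p_z) ≈ -13.84°, λ = atan2(p_y, p_x) ≈ -129.89°.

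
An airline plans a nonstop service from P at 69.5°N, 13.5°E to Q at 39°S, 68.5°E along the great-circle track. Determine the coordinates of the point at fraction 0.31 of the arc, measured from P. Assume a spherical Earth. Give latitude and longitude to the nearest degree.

≈ 38°N, 45°E

From cos δ = sin φ₁ sin φ₂ + cos φ₁ cos φ₂ cos Δλ, the central angle is δ ≈ 2.019 rad (115.7°).
Interpolate at f = 0.31 with slerp weights a = sin((1−f)δ)/sin δ ≈ 1.092, b = sin(fδ)/sin δ ≈ 0.650.
p = a·p₁ + b·p₂ ≈ (0.557, 0.559, 0.614); φ = arcsin(p_z) ≈ 37.87°, λ = atan2(p_y, p_x) ≈ 45.12°.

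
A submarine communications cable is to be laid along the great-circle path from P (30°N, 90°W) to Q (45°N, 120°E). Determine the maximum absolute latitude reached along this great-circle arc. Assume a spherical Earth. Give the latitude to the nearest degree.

≈ 72°N

The great circle lies in the plane with unit normal n̂ = (p₁ × p₂)/|p₁ × p₂|.
Here n̂_z ≈ -0.311; the vertex latitude is φ_max = arccos|n̂_z| ≈ 71.9°.
Check via Clairaut: cos φ_max = |cos φ₁| · sin C = cos(30.0°)·sin(21.1°) ≈ 0.311, again giving ≈ 71.9°.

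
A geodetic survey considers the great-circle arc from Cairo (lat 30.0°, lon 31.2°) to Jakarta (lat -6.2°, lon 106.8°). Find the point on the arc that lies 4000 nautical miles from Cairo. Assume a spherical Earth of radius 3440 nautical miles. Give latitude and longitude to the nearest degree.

Write both endpoints as unit vectors p₁, p₂ with components (cos φ cos λ, cos φ sin λ, sin φ).
The central angle between the endpoints is δ = arccos(p₁·p₂) ≈ 1.410 rad (80.8°). The total great-circle distance is δ·R ≈ 1.410 × 3440 ≈ 4850 nmi, so the target fraction is f = 4000/4850 ≈ 0.825.
Interpolate at f ≈ 0.825 with slerp weights a = sin((1−f)δ)/sin δ ≈ 0.248, b = sin(fδ)/sin δ ≈ 0.930.
p = a·p₁ + b·p₂ ≈ (-0.084, 0.996, 0.024); φ = arcsin(p_z) ≈ 1.35°, λ = atan2(p_y, p_x) ≈ 94.80°.

≈ lat 1°, lon 95°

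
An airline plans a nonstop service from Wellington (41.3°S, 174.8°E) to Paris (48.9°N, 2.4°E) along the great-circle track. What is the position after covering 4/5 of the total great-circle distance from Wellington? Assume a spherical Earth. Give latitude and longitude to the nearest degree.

Convert each endpoint to a unit vector on the sphere (x = cos φ cos λ, y = cos φ sin λ, z = sin φ).
The central angle between the endpoints is δ = arccos(p₁·p₂) ≈ 2.979 rad (170.7°).
Interpolate at f = 4/5 with slerp weights a = sin((1−f)δ)/sin δ ≈ 3.476, b = sin(fδ)/sin δ ≈ 4.258.
p = a·p₁ + b·p₂ ≈ (0.196, 0.354, 0.915); φ = arcsin(p_z) ≈ 66.14°, λ = atan2(p_y, p_x) ≈ 61.01°.

≈ 66°N, 61°E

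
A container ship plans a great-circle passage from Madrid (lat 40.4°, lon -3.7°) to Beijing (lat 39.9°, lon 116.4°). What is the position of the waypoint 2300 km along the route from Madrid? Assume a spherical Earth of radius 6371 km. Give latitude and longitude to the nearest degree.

≈ lat 54°, lon 20°

Write both endpoints as unit vectors p₁, p₂ with components (cos φ cos λ, cos φ sin λ, sin φ).
The central angle between the endpoints is δ = arccos(p₁·p₂) ≈ 1.448 rad (82.9°). The total great-circle distance is δ·R ≈ 1.448 × 6371 ≈ 9224 km, so the target fraction is f = 2300/9224 ≈ 0.249.
Interpolate at f ≈ 0.249 with slerp weights a = sin((1−f)δ)/sin δ ≈ 0.892, b = sin(fδ)/sin δ ≈ 0.356.
p = a·p₁ + b·p₂ ≈ (0.556, 0.201, 0.806); φ = arcsin(p_z) ≈ 53.74°, λ = atan2(p_y, p_x) ≈ 19.84°.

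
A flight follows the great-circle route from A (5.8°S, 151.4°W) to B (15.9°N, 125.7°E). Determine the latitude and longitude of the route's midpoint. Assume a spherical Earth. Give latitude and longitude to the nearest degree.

Convert each endpoint to a unit vector on the sphere (x = cos φ cos λ, y = cos φ sin λ, z = sin φ).
The central angle between the endpoints is δ = arccos(p₁·p₂) ≈ 1.480 rad (84.8°).
Interpolate at f = 1/2 with slerp weights a = sin((1−f)δ)/sin δ ≈ 0.677, b = sin(fδ)/sin δ ≈ 0.677.
p = a·p₁ + b·p₂ ≈ (-0.971, 0.206, 0.117); φ = arcsin(p_z) ≈ 6.72°, λ = atan2(p_y, p_x) ≈ 168.01°.

≈ (7°N, 168°E)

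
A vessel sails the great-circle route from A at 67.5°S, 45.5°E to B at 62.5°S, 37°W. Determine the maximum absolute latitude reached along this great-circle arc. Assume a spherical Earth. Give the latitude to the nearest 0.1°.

The great circle lies in the plane with unit normal n̂ = (p₁ × p₂)/|p₁ × p₂|.
Here n̂_z ≈ -0.325; the vertex latitude is φ_max = arccos|n̂_z| ≈ 71.0°.

≈ 71.0°S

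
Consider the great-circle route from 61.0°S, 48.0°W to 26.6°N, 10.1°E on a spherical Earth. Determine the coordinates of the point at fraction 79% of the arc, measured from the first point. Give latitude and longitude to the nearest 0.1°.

The haversine formula gives a central angle δ ≈ 1.734 rad (99.4°) between the endpoints.
Interpolate at f = 0.79 with slerp weights a = sin((1−f)δ)/sin δ ≈ 0.361, b = sin(fδ)/sin δ ≈ 0.993.
p = a·p₁ + b·p₂ ≈ (0.991, 0.026, 0.129); φ = arcsin(p_z) ≈ 7.41°, λ = atan2(p_y, p_x) ≈ 1.48°.

≈ 7.4°N, 1.5°E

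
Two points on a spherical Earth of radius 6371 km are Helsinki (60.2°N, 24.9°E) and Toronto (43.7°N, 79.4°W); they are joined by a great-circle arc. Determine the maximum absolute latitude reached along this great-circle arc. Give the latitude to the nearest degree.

≈ 66°N

The great circle lies in the plane with unit normal n̂ = (p₁ × p₂)/|p₁ × p₂|.
Here n̂_z ≈ -0.405; the vertex latitude is φ_max = arccos|n̂_z| ≈ 66.1°.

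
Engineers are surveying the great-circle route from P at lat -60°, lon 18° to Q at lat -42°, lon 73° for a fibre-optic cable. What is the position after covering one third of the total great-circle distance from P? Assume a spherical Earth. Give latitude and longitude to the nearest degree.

≈ lat -57°, lon 41°

The haversine formula gives a central angle δ ≈ 0.656 rad (37.6°) between the endpoints.
Interpolate at f = 1/3 with slerp weights a = sin((1−f)δ)/sin δ ≈ 0.694, b = sin(fδ)/sin δ ≈ 0.356.
p = a·p₁ + b·p₂ ≈ (0.407, 0.360, -0.839); φ = arcsin(p_z) ≈ -57.06°, λ = atan2(p_y, p_x) ≈ 41.46°.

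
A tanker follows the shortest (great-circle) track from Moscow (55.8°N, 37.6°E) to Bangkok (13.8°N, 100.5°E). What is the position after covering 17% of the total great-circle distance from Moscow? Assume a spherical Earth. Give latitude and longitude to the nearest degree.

≈ (52°N, 55°E)

Convert each endpoint to a unit vector on the sphere (x = cos φ cos λ, y = cos φ sin λ, z = sin φ).
The central angle between the endpoints is δ = arccos(p₁·p₂) ≈ 1.109 rad (63.5°).
Interpolate at f = 0.17 with slerp weights a = sin((1−f)δ)/sin δ ≈ 0.889, b = sin(fδ)/sin δ ≈ 0.209.
p = a·p₁ + b·p₂ ≈ (0.359, 0.505, 0.785); φ = arcsin(p_z) ≈ 51.74°, λ = atan2(p_y, p_x) ≈ 54.59°.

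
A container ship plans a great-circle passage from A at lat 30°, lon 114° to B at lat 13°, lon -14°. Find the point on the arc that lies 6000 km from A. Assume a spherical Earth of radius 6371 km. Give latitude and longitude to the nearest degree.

≈ lat 42°, lon 47°

Write both endpoints as unit vectors p₁, p₂ with components (cos φ cos λ, cos φ sin λ, sin φ).
The central angle between the endpoints is δ = arccos(p₁·p₂) ≈ 1.990 rad (114.0°). The total great-circle distance is δ·R ≈ 1.990 × 6371 ≈ 12678 km, so the target fraction is f = 6000/12678 ≈ 0.473.
Interpolate at f ≈ 0.473 with slerp weights a = sin((1−f)δ)/sin δ ≈ 0.949, b = sin(fδ)/sin δ ≈ 0.885.
p = a·p₁ + b·p₂ ≈ (0.503, 0.542, 0.673); φ = arcsin(p_z) ≈ 42.34°, λ = atan2(p_y, p_x) ≈ 47.14°.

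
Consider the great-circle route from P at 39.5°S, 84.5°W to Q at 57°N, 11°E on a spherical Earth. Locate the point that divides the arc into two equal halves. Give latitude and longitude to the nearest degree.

From cos δ = sin φ₁ sin φ₂ + cos φ₁ cos φ₂ cos Δλ, the central angle is δ ≈ 2.182 rad (125.0°).
Interpolate at f = 1/2 with slerp weights a = sin((1−f)δ)/sin δ ≈ 1.083, b = sin(fδ)/sin δ ≈ 1.083.
p = a·p₁ + b·p₂ ≈ (0.659, -0.719, 0.219); φ = arcsin(p_z) ≈ 12.67°, λ = atan2(p_y, p_x) ≈ -47.50°.

≈ 13°N, 47°W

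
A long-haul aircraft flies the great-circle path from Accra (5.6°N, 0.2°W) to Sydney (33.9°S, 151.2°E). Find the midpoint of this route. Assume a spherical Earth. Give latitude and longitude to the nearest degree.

≈ 44°S, 56°E

Convert each endpoint to a unit vector on the sphere (x = cos φ cos λ, y = cos φ sin λ, z = sin φ).
The central angle between the endpoints is δ = arccos(p₁·p₂) ≈ 2.465 rad (141.2°).
Interpolate at f = 1/2 with slerp weights a = sin((1−f)δ)/sin δ ≈ 1.506, b = sin(fδ)/sin δ ≈ 1.506.
p = a·p₁ + b·p₂ ≈ (0.404, 0.597, -0.693); φ = arcsin(p_z) ≈ -43.89°, λ = atan2(p_y, p_x) ≈ 55.95°.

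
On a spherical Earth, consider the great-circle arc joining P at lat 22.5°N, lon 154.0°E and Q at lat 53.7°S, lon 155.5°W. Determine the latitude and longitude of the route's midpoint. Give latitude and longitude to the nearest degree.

The haversine formula gives a central angle δ ≈ 1.531 rad (87.7°) between the endpoints.
Interpolate at f = 1/2 with slerp weights a = sin((1−f)δ)/sin δ ≈ 0.694, b = sin(fδ)/sin δ ≈ 0.694.
p = a·p₁ + b·p₂ ≈ (-0.950, 0.111, -0.294); φ = arcsin(p_z) ≈ -17.07°, λ = atan2(p_y, p_x) ≈ 173.36°.

≈ lat 17°S, lon 173°E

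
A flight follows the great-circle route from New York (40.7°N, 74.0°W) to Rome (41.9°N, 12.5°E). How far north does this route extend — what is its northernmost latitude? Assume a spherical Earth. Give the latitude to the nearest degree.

≈ 50°N

The great circle lies in the plane with unit normal n̂ = (p₁ × p₂)/|p₁ × p₂|.
Here n̂_z ≈ +0.638; the vertex latitude is φ_max = arccos|n̂_z| ≈ 50.4°.
Check via Clairaut: cos φ_max = |cos φ₁| · sin C = cos(40.7°)·sin(57.3°) ≈ 0.638, again giving ≈ 50.4°.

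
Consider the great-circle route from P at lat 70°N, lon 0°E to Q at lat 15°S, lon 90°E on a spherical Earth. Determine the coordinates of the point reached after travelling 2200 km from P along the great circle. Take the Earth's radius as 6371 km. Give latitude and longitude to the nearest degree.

≈ lat 61°N, lon 44°E

The haversine formula gives a central angle δ ≈ 1.816 rad (104.1°) between the endpoints. The total great-circle distance is δ·R ≈ 1.816 × 6371 ≈ 11573 km, so the target fraction is f = 2200/11573 ≈ 0.190.
Interpolate at f ≈ 0.190 with slerp weights a = sin((1−f)δ)/sin δ ≈ 1.026, b = sin(fδ)/sin δ ≈ 0.349.
p = a·p₁ + b·p₂ ≈ (0.351, 0.337, 0.874); φ = arcsin(p_z) ≈ 60.89°, λ = atan2(p_y, p_x) ≈ 43.85°.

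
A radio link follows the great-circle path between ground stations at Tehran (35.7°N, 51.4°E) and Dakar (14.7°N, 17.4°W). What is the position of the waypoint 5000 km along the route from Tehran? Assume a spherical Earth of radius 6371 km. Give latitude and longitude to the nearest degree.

Write both endpoints as unit vectors p₁, p₂ with components (cos φ cos λ, cos φ sin λ, sin φ).
The central angle between the endpoints is δ = arccos(p₁·p₂) ≈ 1.124 rad (64.4°). The total great-circle distance is δ·R ≈ 1.124 × 6371 ≈ 7161 km, so the target fraction is f = 5000/7161 ≈ 0.698.
Interpolate at f ≈ 0.698 with slerp weights a = sin((1−f)δ)/sin δ ≈ 0.369, b = sin(fδ)/sin δ ≈ 0.784.
p = a·p₁ + b·p₂ ≈ (0.910, 0.007, 0.414); φ = arcsin(p_z) ≈ 24.46°, λ = atan2(p_y, p_x) ≈ 0.47°.

≈ 24°N, 0°E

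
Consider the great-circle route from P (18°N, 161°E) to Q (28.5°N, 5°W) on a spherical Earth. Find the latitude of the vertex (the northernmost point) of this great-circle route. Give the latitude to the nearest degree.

≈ 74°N

The great circle lies in the plane with unit normal n̂ = (p₁ × p₂)/|p₁ × p₂|.
Here n̂_z ≈ -0.270; the vertex latitude is φ_max = arccos|n̂_z| ≈ 74.3°.
Check via Clairaut: cos φ_max = |cos φ₁| · sin C = cos(18.0°)·sin(16.5°) ≈ 0.270, again giving ≈ 74.3°.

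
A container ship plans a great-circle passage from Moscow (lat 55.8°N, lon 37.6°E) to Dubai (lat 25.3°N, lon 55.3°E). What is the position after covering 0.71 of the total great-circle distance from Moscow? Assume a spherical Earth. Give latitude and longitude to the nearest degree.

≈ lat 34°N, lon 52°E

Write both endpoints as unit vectors p₁, p₂ with components (cos φ cos λ, cos φ sin λ, sin φ).
The central angle between the endpoints is δ = arccos(p₁·p₂) ≈ 0.578 rad (33.1°).
Interpolate at f = 0.71 with slerp weights a = sin((1−f)δ)/sin δ ≈ 0.305, b = sin(fδ)/sin δ ≈ 0.730.
p = a·p₁ + b·p₂ ≈ (0.512, 0.647, 0.565); φ = arcsin(p_z) ≈ 34.38°, λ = atan2(p_y, p_x) ≈ 51.67°.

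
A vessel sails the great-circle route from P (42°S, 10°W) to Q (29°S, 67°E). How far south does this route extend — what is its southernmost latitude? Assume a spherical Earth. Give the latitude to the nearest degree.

The great circle lies in the plane with unit normal n̂ = (p₁ × p₂)/|p₁ × p₂|.
Here n̂_z ≈ +0.718; the vertex latitude is φ_max = arccos|n̂_z| ≈ 44.1°.

≈ 44°S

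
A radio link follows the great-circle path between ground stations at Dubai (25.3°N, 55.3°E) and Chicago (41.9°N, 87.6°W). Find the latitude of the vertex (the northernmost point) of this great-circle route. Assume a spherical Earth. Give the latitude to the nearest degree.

≈ 65°N

The great circle lies in the plane with unit normal n̂ = (p₁ × p₂)/|p₁ × p₂|.
Here n̂_z ≈ -0.419; the vertex latitude is φ_max = arccos|n̂_z| ≈ 65.2°.
Check via Clairaut: cos φ_max = |cos φ₁| · sin C = cos(25.3°)·sin(27.6°) ≈ 0.419, again giving ≈ 65.2°.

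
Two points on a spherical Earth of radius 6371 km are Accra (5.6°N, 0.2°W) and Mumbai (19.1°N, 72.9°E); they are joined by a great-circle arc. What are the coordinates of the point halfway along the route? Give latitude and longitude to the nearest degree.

The haversine formula gives a central angle δ ≈ 1.261 rad (72.2°) between the endpoints.
Interpolate at f = 1/2 with slerp weights a = sin((1−f)δ)/sin δ ≈ 0.619, b = sin(fδ)/sin δ ≈ 0.619.
p = a·p₁ + b·p₂ ≈ (0.788, 0.557, 0.263); φ = arcsin(p_z) ≈ 15.24°, λ = atan2(p_y, p_x) ≈ 35.25°.

≈ (15°N, 35°E)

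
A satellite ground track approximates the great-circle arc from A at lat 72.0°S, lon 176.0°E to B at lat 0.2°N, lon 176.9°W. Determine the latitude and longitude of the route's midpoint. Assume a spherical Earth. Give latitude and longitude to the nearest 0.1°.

≈ lat 35.9°S, lon 178.6°W

The haversine formula gives a central angle δ ≈ 1.263 rad (72.3°) between the endpoints.
Interpolate at f = 1/2 with slerp weights a = sin((1−f)δ)/sin δ ≈ 0.619, b = sin(fδ)/sin δ ≈ 0.619.
p = a·p₁ + b·p₂ ≈ (-0.809, -0.020, -0.587); φ = arcsin(p_z) ≈ -35.94°, λ = atan2(p_y, p_x) ≈ -178.57°.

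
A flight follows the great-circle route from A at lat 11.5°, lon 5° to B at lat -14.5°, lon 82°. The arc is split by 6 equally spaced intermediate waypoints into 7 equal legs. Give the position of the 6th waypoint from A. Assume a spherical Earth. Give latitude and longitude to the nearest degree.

Convert each endpoint to a unit vector on the sphere (x = cos φ cos λ, y = cos φ sin λ, z = sin φ).
The central angle between the endpoints is δ = arccos(p₁·p₂) ≈ 1.407 rad (80.6°).
Interpolate at f = 6/7 with slerp weights a = sin((1−f)δ)/sin δ ≈ 0.202, b = sin(fδ)/sin δ ≈ 0.947.
p = a·p₁ + b·p₂ ≈ (0.325, 0.925, -0.197); φ = arcsin(p_z) ≈ -11.35°, λ = atan2(p_y, p_x) ≈ 70.64°.

≈ lat -11°, lon 71°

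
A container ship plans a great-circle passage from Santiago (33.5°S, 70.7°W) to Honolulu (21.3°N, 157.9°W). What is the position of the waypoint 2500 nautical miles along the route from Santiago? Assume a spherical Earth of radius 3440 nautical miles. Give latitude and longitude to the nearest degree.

From cos δ = sin φ₁ sin φ₂ + cos φ₁ cos φ₂ cos Δλ, the central angle is δ ≈ 1.734 rad (99.4°). The total great-circle distance is δ·R ≈ 1.734 × 3440 ≈ 5965 nmi, so the target fraction is f = 2500/5965 ≈ 0.419.
Interpolate at f ≈ 0.419 with slerp weights a = sin((1−f)δ)/sin δ ≈ 0.857, b = sin(fδ)/sin δ ≈ 0.673.
p = a·p₁ + b·p₂ ≈ (-0.345, -0.910, -0.228); φ = arcsin(p_z) ≈ -13.20°, λ = atan2(p_y, p_x) ≈ -110.76°.

≈ 13°S, 111°W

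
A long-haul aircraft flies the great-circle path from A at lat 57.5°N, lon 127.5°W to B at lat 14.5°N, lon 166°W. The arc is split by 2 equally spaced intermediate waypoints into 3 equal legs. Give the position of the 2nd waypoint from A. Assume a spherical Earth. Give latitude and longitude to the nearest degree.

Write both endpoints as unit vectors p₁, p₂ with components (cos φ cos λ, cos φ sin λ, sin φ).
The central angle between the endpoints is δ = arccos(p₁·p₂) ≈ 0.904 rad (51.8°).
Interpolate at f = 2/3 with slerp weights a = sin((1−f)δ)/sin δ ≈ 0.378, b = sin(fδ)/sin δ ≈ 0.721.
p = a·p₁ + b·p₂ ≈ (-0.801, -0.330, 0.499); φ = arcsin(p_z) ≈ 29.95°, λ = atan2(p_y, p_x) ≈ -157.62°.

≈ lat 30°N, lon 158°W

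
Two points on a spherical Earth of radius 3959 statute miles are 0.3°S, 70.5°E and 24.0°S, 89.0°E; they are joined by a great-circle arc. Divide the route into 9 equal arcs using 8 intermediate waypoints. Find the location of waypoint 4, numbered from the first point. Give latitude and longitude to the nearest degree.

Convert each endpoint to a unit vector on the sphere (x = cos φ cos λ, y = cos φ sin λ, z = sin φ).
The central angle between the endpoints is δ = arccos(p₁·p₂) ≈ 0.519 rad (29.7°).
Interpolate at f = 4/9 with slerp weights a = sin((1−f)δ)/sin δ ≈ 0.573, b = sin(fδ)/sin δ ≈ 0.461.
p = a·p₁ + b·p₂ ≈ (0.199, 0.961, -0.190); φ = arcsin(p_z) ≈ -10.98°, λ = atan2(p_y, p_x) ≈ 78.32°.

≈ 11°S, 78°E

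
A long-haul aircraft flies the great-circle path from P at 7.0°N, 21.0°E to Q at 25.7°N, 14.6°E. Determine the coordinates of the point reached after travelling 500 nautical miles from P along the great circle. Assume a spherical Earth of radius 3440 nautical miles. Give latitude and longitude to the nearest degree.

≈ 15°N, 18°E

Convert each endpoint to a unit vector on the sphere (x = cos φ cos λ, y = cos φ sin λ, z = sin φ).
The central angle between the endpoints is δ = arccos(p₁·p₂) ≈ 0.343 rad (19.7°). The total great-circle distance is δ·R ≈ 0.343 × 3440 ≈ 1181 nmi, so the target fraction is f = 500/1181 ≈ 0.423.
Interpolate at f ≈ 0.423 with slerp weights a = sin((1−f)δ)/sin δ ≈ 0.584, b = sin(fδ)/sin δ ≈ 0.430.
p = a·p₁ + b·p₂ ≈ (0.917, 0.306, 0.258); φ = arcsin(p_z) ≈ 14.94°, λ = atan2(p_y, p_x) ≈ 18.44°.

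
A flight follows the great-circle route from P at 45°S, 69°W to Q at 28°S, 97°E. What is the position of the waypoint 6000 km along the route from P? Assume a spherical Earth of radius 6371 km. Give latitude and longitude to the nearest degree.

Write both endpoints as unit vectors p₁, p₂ with components (cos φ cos λ, cos φ sin λ, sin φ).
The central angle between the endpoints is δ = arccos(p₁·p₂) ≈ 1.848 rad (105.9°). The total great-circle distance is δ·R ≈ 1.848 × 6371 ≈ 11775 km, so the target fraction is f = 6000/11775 ≈ 0.510.
Interpolate at f ≈ 0.510 with slerp weights a = sin((1−f)δ)/sin δ ≈ 0.819, b = sin(fδ)/sin δ ≈ 0.841.
p = a·p₁ + b·p₂ ≈ (0.117, 0.196, -0.974); φ = arcsin(p_z) ≈ -76.79°, λ = atan2(p_y, p_x) ≈ 59.23°.

≈ 77°S, 59°E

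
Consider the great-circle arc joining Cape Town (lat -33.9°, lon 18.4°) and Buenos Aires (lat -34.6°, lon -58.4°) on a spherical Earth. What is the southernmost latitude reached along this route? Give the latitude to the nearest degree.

≈ -41°

The great circle lies in the plane with unit normal n̂ = (p₁ × p₂)/|p₁ × p₂|.
Here n̂_z ≈ -0.755; the vertex latitude is φ_max = arccos|n̂_z| ≈ 41.0°.
Check via Clairaut: cos φ_max = |cos φ₁| · sin C = cos(33.9°)·sin(114.6°) ≈ 0.755, again giving ≈ 41.0°.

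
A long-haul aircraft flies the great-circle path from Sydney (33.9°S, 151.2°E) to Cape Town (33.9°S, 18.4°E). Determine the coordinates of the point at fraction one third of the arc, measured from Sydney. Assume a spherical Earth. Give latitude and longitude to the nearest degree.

The haversine formula gives a central angle δ ≈ 1.728 rad (99.0°) between the endpoints.
Interpolate at f = 1/3 with slerp weights a = sin((1−f)δ)/sin δ ≈ 0.925, b = sin(fδ)/sin δ ≈ 0.552.
p = a·p₁ + b·p₂ ≈ (-0.238, 0.514, -0.824); φ = arcsin(p_z) ≈ -55.46°, λ = atan2(p_y, p_x) ≈ 114.87°.

≈ 55°S, 115°E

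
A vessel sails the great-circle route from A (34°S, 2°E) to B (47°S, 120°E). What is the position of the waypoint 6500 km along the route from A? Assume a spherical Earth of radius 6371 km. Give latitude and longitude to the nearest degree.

Convert each endpoint to a unit vector on the sphere (x = cos φ cos λ, y = cos φ sin λ, z = sin φ).
The central angle between the endpoints is δ = arccos(p₁·p₂) ≈ 1.427 rad (81.7°). The total great-circle distance is δ·R ≈ 1.427 × 6371 ≈ 9090 km, so the target fraction is f = 6500/9090 ≈ 0.715.
Interpolate at f ≈ 0.715 with slerp weights a = sin((1−f)δ)/sin δ ≈ 0.400, b = sin(fδ)/sin δ ≈ 0.861.
p = a·p₁ + b·p₂ ≈ (0.037, 0.520, -0.853); φ = arcsin(p_z) ≈ -58.57°, λ = atan2(p_y, p_x) ≈ 85.89°.

≈ (59°S, 86°E)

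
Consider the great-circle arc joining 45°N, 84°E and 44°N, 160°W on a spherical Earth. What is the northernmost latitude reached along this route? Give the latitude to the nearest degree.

≈ 62°N

The great circle lies in the plane with unit normal n̂ = (p₁ × p₂)/|p₁ × p₂|.
Here n̂_z ≈ +0.475; the vertex latitude is φ_max = arccos|n̂_z| ≈ 61.7°.
Check via Clairaut: cos φ_max = |cos φ₁| · sin C = cos(45.0°)·sin(42.2°) ≈ 0.475, again giving ≈ 61.7°.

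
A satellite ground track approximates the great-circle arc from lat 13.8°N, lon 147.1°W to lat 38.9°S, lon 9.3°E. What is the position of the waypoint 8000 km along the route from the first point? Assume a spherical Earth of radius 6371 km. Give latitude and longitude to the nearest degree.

Write both endpoints as unit vectors p₁, p₂ with components (cos φ cos λ, cos φ sin λ, sin φ).
The central angle between the endpoints is δ = arccos(p₁·p₂) ≈ 2.572 rad (147.4°). The total great-circle distance is δ·R ≈ 2.572 × 6371 ≈ 16389 km, so the target fraction is f = 8000/16389 ≈ 0.488.
Interpolate at f ≈ 0.488 with slerp weights a = sin((1−f)δ)/sin δ ≈ 1.796, b = sin(fδ)/sin δ ≈ 1.764.
p = a·p₁ + b·p₂ ≈ (-0.110, -0.726, -0.679); φ = arcsin(p_z) ≈ -42.80°, λ = atan2(p_y, p_x) ≈ -98.58°.

≈ lat 43°S, lon 99°W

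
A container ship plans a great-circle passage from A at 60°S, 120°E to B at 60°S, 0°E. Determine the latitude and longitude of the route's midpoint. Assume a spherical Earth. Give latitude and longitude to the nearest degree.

Convert each endpoint to a unit vector on the sphere (x = cos φ cos λ, y = cos φ sin λ, z = sin φ).
The central angle between the endpoints is δ = arccos(p₁·p₂) ≈ 0.896 rad (51.3°).
Interpolate at f = 1/2 with slerp weights a = sin((1−f)δ)/sin δ ≈ 0.555, b = sin(fδ)/sin δ ≈ 0.555.
p = a·p₁ + b·p₂ ≈ (0.139, 0.240, -0.961); φ = arcsin(p_z) ≈ -73.90°, λ = atan2(p_y, p_x) ≈ 60.00°.

≈ 74°S, 60°E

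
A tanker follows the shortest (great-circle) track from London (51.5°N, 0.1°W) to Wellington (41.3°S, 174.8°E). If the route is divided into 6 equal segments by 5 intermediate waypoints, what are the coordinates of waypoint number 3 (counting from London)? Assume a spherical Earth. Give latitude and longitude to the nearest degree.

≈ 41°N, 152°E

From cos δ = sin φ₁ sin φ₂ + cos φ₁ cos φ₂ cos Δλ, the central angle is δ ≈ 2.953 rad (169.2°).
Interpolate at f = 3/6 with slerp weights a = sin((1−f)δ)/sin δ ≈ 5.322, b = sin(fδ)/sin δ ≈ 5.322.
p = a·p₁ + b·p₂ ≈ (-0.669, 0.357, 0.652); φ = arcsin(p_z) ≈ 40.73°, λ = atan2(p_y, p_x) ≈ 151.93°.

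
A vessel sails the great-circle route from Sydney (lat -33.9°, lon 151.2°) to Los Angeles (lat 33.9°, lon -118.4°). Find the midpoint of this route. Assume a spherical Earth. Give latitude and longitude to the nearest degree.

From cos δ = sin φ₁ sin φ₂ + cos φ₁ cos φ₂ cos Δλ, the central angle is δ ≈ 1.892 rad (108.4°).
Interpolate at f = 1/2 with slerp weights a = sin((1−f)δ)/sin δ ≈ 0.855, b = sin(fδ)/sin δ ≈ 0.855.
p = a·p₁ + b·p₂ ≈ (-0.959, -0.282, 0.000); φ = arcsin(p_z) ≈ 0.00°, λ = atan2(p_y, p_x) ≈ -163.60°.

≈ lat 0°, lon -164°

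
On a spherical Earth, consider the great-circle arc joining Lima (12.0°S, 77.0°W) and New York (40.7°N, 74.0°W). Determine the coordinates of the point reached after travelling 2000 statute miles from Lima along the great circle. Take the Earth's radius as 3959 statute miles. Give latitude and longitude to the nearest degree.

≈ (17°N, 76°W)

Convert each endpoint to a unit vector on the sphere (x = cos φ cos λ, y = cos φ sin λ, z = sin φ).
The central angle between the endpoints is δ = arccos(p₁·p₂) ≈ 0.921 rad (52.8°). The total great-circle distance is δ·R ≈ 0.921 × 3959 ≈ 3646 mi, so the target fraction is f = 2000/3646 ≈ 0.548.
Interpolate at f ≈ 0.548 with slerp weights a = sin((1−f)δ)/sin δ ≈ 0.507, b = sin(fδ)/sin δ ≈ 0.608.
p = a·p₁ + b·p₂ ≈ (0.239, -0.927, 0.291); φ = arcsin(p_z) ≈ 16.91°, λ = atan2(p_y, p_x) ≈ -75.56°.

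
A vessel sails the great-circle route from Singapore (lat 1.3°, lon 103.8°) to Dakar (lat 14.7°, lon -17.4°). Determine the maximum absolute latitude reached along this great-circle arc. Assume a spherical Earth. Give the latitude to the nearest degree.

The great circle lies in the plane with unit normal n̂ = (p₁ × p₂)/|p₁ × p₂|.
Here n̂_z ≈ -0.952; the vertex latitude is φ_max = arccos|n̂_z| ≈ 17.8°.
Check via Clairaut: cos φ_max = |cos φ₁| · sin C = cos(1.3°)·sin(72.2°) ≈ 0.952, again giving ≈ 17.8°.

≈ 18°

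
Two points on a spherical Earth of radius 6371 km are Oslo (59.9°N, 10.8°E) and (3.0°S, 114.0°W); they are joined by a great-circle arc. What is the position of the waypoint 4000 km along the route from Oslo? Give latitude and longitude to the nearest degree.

The haversine formula gives a central angle δ ≈ 1.908 rad (109.3°) between the endpoints. The total great-circle distance is δ·R ≈ 1.908 × 6371 ≈ 12158 km, so the target fraction is f = 4000/12158 ≈ 0.329.
Interpolate at f ≈ 0.329 with slerp weights a = sin((1−f)δ)/sin δ ≈ 1.015, b = sin(fδ)/sin δ ≈ 0.623.
p = a·p₁ + b·p₂ ≈ (0.247, -0.472, 0.846); φ = arcsin(p_z) ≈ 57.77°, λ = atan2(p_y, p_x) ≈ -62.37°.

≈ (58°N, 62°W)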